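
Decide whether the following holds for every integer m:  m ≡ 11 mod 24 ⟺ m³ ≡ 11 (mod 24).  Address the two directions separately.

(⇒) Suppose m ≡ 11 mod 24. Write m = 24j + 11. Then (24j + 11)³ = 13824j³ + 19008j² + 8712j + 1331 = 24(576j³ + 792j² + 363j + 55) + 11, so m³ ≡ 11 (mod 24).

(⇐) Conversely, suppose m³ ≡ 11 (mod 24). The only residue r in {0, …, 23} with r³ ≡ 11 (mod 24) is r = 11, so m ≡ 11 (mod 24).

Both implications hold.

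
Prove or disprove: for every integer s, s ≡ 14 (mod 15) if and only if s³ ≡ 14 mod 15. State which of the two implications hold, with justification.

(⟹) Suppose s ≡ 14 (mod 15). Write s = 15j + 14. Then (15j + 14)³ = 3375j³ + 9450j² + 8820j + 2744 = 15(225j³ + 630j² + 588j + 182) + 14, so s³ ≡ 14 (mod 15).

(⟸) Conversely, suppose s³ ≡ 14 (mod 15). The only residue r in {0, …, 14} with r³ ≡ 14 (mod 15) is r = 14, so s ≡ 14 (mod 15).

Both directions hold.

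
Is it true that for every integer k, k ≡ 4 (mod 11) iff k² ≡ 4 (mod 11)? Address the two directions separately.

Neither direction holds.

(⇒) This fails: take k = 4. Then 4 ≡ 4 (mod 11), but 4² = 16 ≡ 5 (mod 11), not 4.

(⇐) This fails: take k = 2. Then 2² = 4 ≡ 4 (mod 11), yet 2 ≡ 2 (mod 11), not 4.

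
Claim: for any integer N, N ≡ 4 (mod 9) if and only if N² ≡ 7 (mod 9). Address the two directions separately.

(⇐) This fails: take N = 5. Then 5² = 25 ≡ 7 (mod 9), yet 5 ≡ 5 (mod 9), not 4.

(⇒) Suppose N ≡ 4 (mod 9). Write N = 9j + 4. Then (9j + 4)² = 81j² + 72j + 16 = 9(9j² + 8j + 1) + 7, so N² ≡ 7 (mod 9).

(⇒) holds; (⇐) fails.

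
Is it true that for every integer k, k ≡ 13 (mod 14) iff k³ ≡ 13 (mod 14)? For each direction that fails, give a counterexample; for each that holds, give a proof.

(⇐) This fails: take k = 3. Then 3³ = 27 ≡ 13 (mod 14), yet 3 ≡ 3 (mod 14), not 13.

(⇒) Suppose k ≡ 13 (mod 14). Write k = 14j + 13. Then (14j + 13)³ = 2744j³ + 7644j² + 7098j + 2197 = 14(196j³ + 546j² + 507j + 156) + 13, so k³ ≡ 13 (mod 14).

Only the forward implication holds.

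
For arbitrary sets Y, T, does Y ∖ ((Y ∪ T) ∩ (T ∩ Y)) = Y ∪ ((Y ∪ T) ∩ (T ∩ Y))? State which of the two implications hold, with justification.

Only the forward inclusion holds.

Reverse inclusion. This inclusion fails. Take Y = {1}, T = {1}; then 1 ∈ Y ∪ ((Y ∪ T) ∩ (T ∩ Y)) but 1 ∉ Y ∖ ((Y ∪ T) ∩ (T ∩ Y)).

Forward inclusion. Let x ∈ Y ∖ ((Y ∪ T) ∩ (T ∩ Y)). Then x ∈ Y and x ∉ T, from which x ∈ Y ∪ ((Y ∪ T) ∩ (T ∩ Y)).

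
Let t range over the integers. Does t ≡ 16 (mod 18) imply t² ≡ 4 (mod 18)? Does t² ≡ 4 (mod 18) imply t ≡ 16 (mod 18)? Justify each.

(⟸) This fails: take t = 2. Then 2² = 4 ≡ 4 (mod 18), yet 2 ≡ 2 (mod 18), not 16.

(⟹) Suppose t ≡ 16 (mod 18). Write t = 18j + 16. Then (18j + 16)² = 324j² + 576j + 256 = 18(18j² + 32j + 14) + 4, so t² ≡ 4 (mod 18).

Only the forward implication holds.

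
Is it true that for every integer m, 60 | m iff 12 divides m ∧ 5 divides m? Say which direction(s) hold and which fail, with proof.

[⇐] Suppose 12 ∣ m and 5 ∣ m. Any common multiple of 12 and 5 is a multiple of their lcm; here gcd(12, 5) = 1, so lcm(12, 5) = 12·5 = 60, so 60 ∣ m.

[⇒] If 60 ∣ m, write m = 60q. Since 60 = 5·12, m = 12·(5q), so 12 ∣ m; and since 60 = 12·5, m = 5·(12q), so 5 ∣ m.

Equivalent; both directions hold.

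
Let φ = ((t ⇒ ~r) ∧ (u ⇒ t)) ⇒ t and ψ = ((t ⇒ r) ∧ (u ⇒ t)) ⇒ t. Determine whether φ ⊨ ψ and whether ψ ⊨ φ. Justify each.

Equivalent; both directions hold.

[⇒] Assume the antecedent. If t is true, ((t ⇒ r) ∧ (u ⇒ t)) ⇒ t reduces to true regardless of the other variables. If t is false, the antecedent forces (t = F, r = F, u = T) or (t = F, r = T, u = T), and ((t ⇒ r) ∧ (u ⇒ t)) ⇒ t holds there. Either way ((t ⇒ r) ∧ (u ⇒ t)) ⇒ t holds.

[⇐] Assume the antecedent. If t is true, ((t ⇒ ~r) ∧ (u ⇒ t)) ⇒ t reduces to true regardless of the other variables. If t is false, the antecedent forces (t = F, r = F, u = T) or (t = F, r = T, u = T), and ((t ⇒ ~r) ∧ (u ⇒ t)) ⇒ t holds there. Either way ((t ⇒ ~r) ∧ (u ⇒ t)) ⇒ t holds.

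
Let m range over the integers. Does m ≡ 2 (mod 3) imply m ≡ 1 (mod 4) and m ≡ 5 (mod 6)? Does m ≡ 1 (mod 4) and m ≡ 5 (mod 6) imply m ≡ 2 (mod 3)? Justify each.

The forward direction fails; the converse holds.

(→) This fails: m = 8 gives 8 ≡ 2 (mod 3) but 8 ≡ 0 (mod 4), so the conjunction on the right does not hold.

(←) Conversely, if m ≡ 1 (mod 4) and m ≡ 5 (mod 6), then by the Chinese remainder theorem m ≡ 5 (mod 12). Since 5 ≡ 2 (mod 3) and 3 ∣ 12, we get m ≡ 2 (mod 3).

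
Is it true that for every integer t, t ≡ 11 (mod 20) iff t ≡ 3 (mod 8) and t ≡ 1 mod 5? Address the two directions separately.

Only the converse holds.

(⟹) This fails: t = 31 gives 31 ≡ 11 (mod 20) but 31 ≡ 7 (mod 8), so the conjunction on the right does not hold.

(⟸) Conversely, if t ≡ 3 (mod 8) and t ≡ 1 (mod 5), then by the Chinese remainder theorem t ≡ 11 (mod 40). Since 11 ≡ 11 (mod 20) and 20 ∣ 40, we get t ≡ 11 (mod 20).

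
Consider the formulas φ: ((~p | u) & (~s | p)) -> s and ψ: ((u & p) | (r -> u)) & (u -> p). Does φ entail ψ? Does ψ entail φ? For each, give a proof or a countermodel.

(⇒) This fails. Under u = F, r = T, p = T, s = F, the left side is true but the right side is false.

(⇐) This fails. Under u = F, r = F, p = F, s = F, the left side is false but the right side is true.

Neither direction holds.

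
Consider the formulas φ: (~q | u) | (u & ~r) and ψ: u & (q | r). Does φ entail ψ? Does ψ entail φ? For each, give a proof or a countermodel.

(⇒) fails; (⇐) holds.

(→) This fails. Under q = F, u = F, r = F, the left side is true but the right side is false.

(←) Assume the antecedent. If q is true, the antecedent forces (q = T, u = T, r = F) or (q = T, u = T, r = T), and (~q | u) | (u & ~r) holds there. If q is false, (~q | u) | (u & ~r) reduces to true regardless of the other variables. Either way (~q | u) | (u & ~r) holds.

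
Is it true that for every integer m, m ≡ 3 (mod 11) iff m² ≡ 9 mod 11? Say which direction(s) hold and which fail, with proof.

Forward direction. Suppose m ≡ 3 (mod 11). Write m = 11j + 3. Then (11j + 3)² = 121j² + 66j + 9 = 11(11j² + 6j) + 9, so m² ≡ 9 (mod 11).

Converse. This fails: take m = 8. Then 8² = 64 ≡ 9 (mod 11), yet 8 ≡ 8 (mod 11), not 3.

Only the forward direction holds.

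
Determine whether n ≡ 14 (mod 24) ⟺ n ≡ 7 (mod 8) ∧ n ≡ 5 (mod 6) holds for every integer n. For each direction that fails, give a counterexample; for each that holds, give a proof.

Neither implication holds.

(⇒) This fails: n = 14 gives 14 ≡ 14 (mod 24) but 14 ≡ 6 (mod 8), so the conjunction on the right does not hold.

(⇐) This fails: n = 23 satisfies both congruences on the right (23 ≡ 7 mod 8 and 23 ≡ 5 mod 6) yet 23 ≡ 23 (mod 24), not 14.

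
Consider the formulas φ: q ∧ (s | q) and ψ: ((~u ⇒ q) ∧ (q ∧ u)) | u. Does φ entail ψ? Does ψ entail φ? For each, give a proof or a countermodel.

Neither implication holds.

[⇒] This fails. Under q = T, u = F, s = F, the left side is true but the right side is false.

[⇐] This fails. Under q = F, u = T, s = F, the left side is false but the right side is true.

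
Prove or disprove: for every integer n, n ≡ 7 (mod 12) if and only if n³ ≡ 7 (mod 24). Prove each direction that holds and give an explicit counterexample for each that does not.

Not equivalent: only (⇐) holds.

(⇒) This fails: take n = 19. Then 19 ≡ 7 (mod 12), but 19³ = 6859 ≡ 19 (mod 24), not 7.

(⇐) Conversely, the residues r modulo 24 with r³ ≡ 7 (mod 24) are exactly {7}, and each is ≡ 7 (mod 12).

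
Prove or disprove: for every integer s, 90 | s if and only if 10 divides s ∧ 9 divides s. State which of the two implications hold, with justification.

The biconditional holds.

(⟹) If 90 ∣ s, write s = 90q. Since 90 = 9·10, s = 10·(9q), so 10 ∣ s; and since 90 = 10·9, s = 9·(10q), so 9 ∣ s.

(⟸) Suppose 10 ∣ s and 9 ∣ s. Any common multiple of 10 and 9 is a multiple of their lcm; here gcd(10, 9) = 1, so lcm(10, 9) = 10·9 = 90, so 90 ∣ s.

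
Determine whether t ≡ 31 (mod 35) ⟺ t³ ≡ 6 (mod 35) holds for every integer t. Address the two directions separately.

[⇒] Suppose t ≡ 31 (mod 35). Write t = 35j + 31. Then (35j + 31)³ = 42875j³ + 113925j² + 100905j + 29791 = 35(1225j³ + 3255j² + 2883j + 851) + 6, so t³ ≡ 6 (mod 35).

[⇐] This fails: take t = 6. Then 6³ = 216 ≡ 6 (mod 35), yet 6 ≡ 6 (mod 35), not 31.

Not equivalent: only (⇒) holds.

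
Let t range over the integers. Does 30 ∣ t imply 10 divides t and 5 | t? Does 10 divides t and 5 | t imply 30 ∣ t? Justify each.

(⟹) If 30 ∣ t, write t = 30q. Since 30 = 3·10, t = 10·(3q), so 10 ∣ t; and since 30 = 6·5, t = 5·(6q), so 5 ∣ t.

(⟸) This fails: take t = 10. Both 10 ∣ 10 and 5 ∣ 10, yet 10 is not a multiple of 30 (since 10 = 0·30 + 10), so 30 ∤ 10.

Only the forward implication holds.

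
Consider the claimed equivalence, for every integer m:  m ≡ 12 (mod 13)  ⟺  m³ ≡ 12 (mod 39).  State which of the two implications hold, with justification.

Neither direction holds.

Forward direction. This fails: take m = 25. Then 25 ≡ 12 (mod 13), but 25³ = 15625 ≡ 25 (mod 39), not 12.

Converse. This fails: take m = 30. Then 30³ = 27000 ≡ 12 (mod 39), yet 30 ≡ 4 (mod 13), not 12.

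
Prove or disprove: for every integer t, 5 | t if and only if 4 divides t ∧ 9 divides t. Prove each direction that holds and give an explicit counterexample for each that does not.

(→) This fails: take t = 5. Certainly 5 ∣ 5, but 4 ∤ 5.

(←) This fails: take t = 36. Both 4 ∣ 36 and 9 ∣ 36, yet 36 is not a multiple of 5 (since 36 = 7·5 + 1), so 5 ∤ 36.

Neither implication holds.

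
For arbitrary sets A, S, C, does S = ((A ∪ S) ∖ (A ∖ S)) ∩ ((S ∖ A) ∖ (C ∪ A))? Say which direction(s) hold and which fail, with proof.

Forward inclusion. This inclusion fails. Take A = {1}, S = {1}, C = ∅; then 1 ∈ S but 1 ∉ ((A ∪ S) ∖ (A ∖ S)) ∩ ((S ∖ A) ∖ (C ∪ A)).

Reverse inclusion. Let x ∈ ((A ∪ S) ∖ (A ∖ S)) ∩ ((S ∖ A) ∖ (C ∪ A)). Then x ∈ S and x ∉ A, C, from which x ∈ S.

(⊆) fails; (⊇) holds.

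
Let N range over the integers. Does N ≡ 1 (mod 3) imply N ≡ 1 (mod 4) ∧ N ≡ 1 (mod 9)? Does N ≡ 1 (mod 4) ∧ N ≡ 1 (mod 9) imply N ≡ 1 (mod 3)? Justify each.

The forward direction fails; the converse holds.

(⟸) If N ≡ 1 (mod 4) and N ≡ 1 (mod 9), then by the Chinese remainder theorem N ≡ 1 (mod 36). Since 1 ≡ 1 (mod 3) and 3 ∣ 36, we get N ≡ 1 (mod 3).

(⟹) This fails: N = 34 gives 34 ≡ 1 (mod 3) but 34 ≡ 2 (mod 4), so the conjunction on the right does not hold.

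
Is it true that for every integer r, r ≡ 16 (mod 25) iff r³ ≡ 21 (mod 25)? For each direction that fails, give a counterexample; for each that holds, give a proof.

[⇐] Suppose r³ ≡ 21 (mod 25). The only residue r in {0, …, 24} with r³ ≡ 21 (mod 25) is r = 16, so r ≡ 16 (mod 25).

[⇒] Suppose r ≡ 16 (mod 25). Write r = 25j + 16. Then (25j + 16)³ = 15625j³ + 30000j² + 19200j + 4096 = 25(625j³ + 1200j² + 768j + 163) + 21, so r³ ≡ 21 (mod 25).

Both directions hold.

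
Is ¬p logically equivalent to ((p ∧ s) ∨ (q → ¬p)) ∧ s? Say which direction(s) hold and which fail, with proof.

[⇒] This fails. Under p = F, q = F, s = F, the left side is true but the right side is false.

[⇐] This fails. Under p = T, q = F, s = T, the left side is false but the right side is true.

Both directions fail.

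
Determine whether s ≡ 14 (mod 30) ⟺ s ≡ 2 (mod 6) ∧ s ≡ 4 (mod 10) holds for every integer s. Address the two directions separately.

Both directions hold.

(→) Suppose s ≡ 14 (mod 30); write s = 30j + 14. Since 6 ∣ 30, reducing mod 6 gives s ≡ 14 ≡ 2 (mod 6); since 10 ∣ 30, reducing mod 10 gives s ≡ 14 ≡ 4 (mod 10).

(←) Conversely, if s ≡ 2 (mod 6) and s ≡ 4 (mod 10), then by the Chinese remainder theorem s ≡ 14 (mod 30). This is exactly s ≡ 14 (mod 30).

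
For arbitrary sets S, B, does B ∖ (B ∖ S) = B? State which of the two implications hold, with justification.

The sets are not equal: only the forward inclusion holds.

(⟸) This inclusion fails. Take S = ∅, B = {1}; then 1 ∈ B but 1 ∉ B ∖ (B ∖ S).

(⟹) Let x ∈ B ∖ (B ∖ S). Then x ∈ S ∩ B, from which x ∈ B.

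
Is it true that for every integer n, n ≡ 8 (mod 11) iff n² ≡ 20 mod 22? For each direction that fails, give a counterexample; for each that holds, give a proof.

(→) This fails: take n = 19. Then 19 ≡ 8 (mod 11), but 19² = 361 ≡ 9 (mod 22), not 20.

(←) This fails: take n = 14. Then 14² = 196 ≡ 20 (mod 22), yet 14 ≡ 3 (mod 11), not 8.

Neither direction holds.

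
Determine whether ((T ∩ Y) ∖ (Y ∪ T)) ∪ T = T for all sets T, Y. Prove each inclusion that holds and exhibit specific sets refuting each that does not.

The two sets are equal.

Forward inclusion. Let x ∈ ((T ∩ Y) ∖ (Y ∪ T)) ∪ T. Then either x ∈ T and x ∉ Y; or x ∈ T ∩ Y. In each case x ∈ T, so ((T ∩ Y) ∖ (Y ∪ T)) ∪ T ⊆ T.

Reverse inclusion. Let x ∈ T. Then either x ∈ T and x ∉ Y; or x ∈ T ∩ Y. In each case x ∈ ((T ∩ Y) ∖ (Y ∪ T)) ∪ T, so T ⊆ ((T ∩ Y) ∖ (Y ∪ T)) ∪ T.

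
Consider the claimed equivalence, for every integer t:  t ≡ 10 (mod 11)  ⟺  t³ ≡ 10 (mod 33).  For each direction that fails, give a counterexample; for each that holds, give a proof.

(⇒) This fails: take t = 21. Then 21 ≡ 10 (mod 11), but 21³ = 9261 ≡ 21 (mod 33), not 10.

(⇐) Conversely, the residues r modulo 33 with r³ ≡ 10 (mod 33) are exactly {10}, and each is ≡ 10 (mod 11).

Only the converse holds.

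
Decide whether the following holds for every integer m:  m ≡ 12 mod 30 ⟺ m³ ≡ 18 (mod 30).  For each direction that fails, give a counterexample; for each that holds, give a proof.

(⟹) Suppose m ≡ 12 mod 30. Write m = 30j + 12. Then (30j + 12)³ = 27000j³ + 32400j² + 12960j + 1728 = 30(900j³ + 1080j² + 432j + 57) + 18, so m³ ≡ 18 (mod 30).

(⟸) Conversely, suppose m³ ≡ 18 (mod 30). The only residue r in {0, …, 29} with r³ ≡ 18 (mod 30) is r = 12, so m ≡ 12 (mod 30).

Both implications hold.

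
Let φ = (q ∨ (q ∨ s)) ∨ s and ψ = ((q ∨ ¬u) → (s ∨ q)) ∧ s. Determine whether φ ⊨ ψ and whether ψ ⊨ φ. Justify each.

[⇐] Assume the antecedent. If s is true, (q ∨ (q ∨ s)) ∨ s reduces to true regardless of the other variables. If s is false, the antecedent cannot hold. Either way (q ∨ (q ∨ s)) ∨ s holds.

[⇒] This fails. Under s = F, q = T, u = F, the left side is true but the right side is false.

Only the reverse direction holds.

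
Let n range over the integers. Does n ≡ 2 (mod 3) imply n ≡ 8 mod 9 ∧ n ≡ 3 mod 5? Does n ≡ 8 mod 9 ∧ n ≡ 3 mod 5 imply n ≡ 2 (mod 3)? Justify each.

Not equivalent: only (⇐) holds.

(⇐) If n ≡ 8 (mod 9) and n ≡ 3 (mod 5), then by the Chinese remainder theorem n ≡ 8 (mod 45). Since 8 ≡ 2 (mod 3) and 3 ∣ 45, we get n ≡ 2 (mod 3).

(⇒) This fails: n = 32 gives 32 ≡ 2 (mod 3) but 32 ≡ 5 (mod 9), so the conjunction on the right does not hold.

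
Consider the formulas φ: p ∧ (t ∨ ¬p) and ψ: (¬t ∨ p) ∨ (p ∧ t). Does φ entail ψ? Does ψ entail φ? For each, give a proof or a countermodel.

(→) Assume the antecedent. If p is true, (¬t ∨ p) ∨ (p ∧ t) reduces to true regardless of the other variables. If p is false, the antecedent cannot hold. Either way (¬t ∨ p) ∨ (p ∧ t) holds.

(←) This fails. Under p = F, t = F, the left side is false but the right side is true.

Only the forward direction holds.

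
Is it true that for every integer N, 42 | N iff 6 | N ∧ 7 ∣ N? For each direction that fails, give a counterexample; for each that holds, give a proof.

Both directions hold; the statement is true.

(⟹) If 42 ∣ N, write N = 42q. Since 42 = 7·6, N = 6·(7q), so 6 ∣ N; and since 42 = 6·7, N = 7·(6q), so 7 ∣ N.

(⟸) Suppose 6 ∣ N and 7 ∣ N. Any common multiple of 6 and 7 is a multiple of their lcm; here gcd(6, 7) = 1, so lcm(6, 7) = 6·7 = 42, so 42 ∣ N.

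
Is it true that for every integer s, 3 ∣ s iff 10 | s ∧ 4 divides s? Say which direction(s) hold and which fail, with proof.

Neither implication holds.

(⟹) This fails: take s = 3. Certainly 3 ∣ 3, but 10 ∤ 3.

(⟸) This fails: take s = 20. Both 10 ∣ 20 and 4 ∣ 20, yet 20 is not a multiple of 3 (since 20 = 6·3 + 2), so 3 ∤ 20.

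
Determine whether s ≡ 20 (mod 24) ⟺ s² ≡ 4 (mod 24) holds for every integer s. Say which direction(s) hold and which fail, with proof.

Both directions fail.

[⇒] This fails: take s = 20. Then 20 ≡ 20 (mod 24), but 20² = 400 ≡ 16 (mod 24), not 4.

[⇐] This fails: take s = 2. Then 2² = 4 ≡ 4 (mod 24), yet 2 ≡ 2 (mod 24), not 20.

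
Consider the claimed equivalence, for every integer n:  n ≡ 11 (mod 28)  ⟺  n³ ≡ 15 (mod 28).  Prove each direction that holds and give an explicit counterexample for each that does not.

(⇒) holds; (⇐) fails.

(⟹) Suppose n ≡ 11 (mod 28). Write n = 28j + 11. Then (28j + 11)³ = 21952j³ + 25872j² + 10164j + 1331 = 28(784j³ + 924j² + 363j + 47) + 15, so n³ ≡ 15 (mod 28).

(⟸) This fails: take n = 15. Then 15³ = 3375 ≡ 15 (mod 28), yet 15 ≡ 15 (mod 28), not 11.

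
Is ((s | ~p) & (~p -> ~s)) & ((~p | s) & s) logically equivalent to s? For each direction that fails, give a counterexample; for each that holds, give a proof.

(⇐) This fails. Under p = F, s = T, the left side is false but the right side is true.

(⇒) Assume the antecedent. If p is true, the antecedent forces (p = T, s = T), and s holds there. If p is false, the antecedent cannot hold. Either way s holds.

Only the forward implication holds.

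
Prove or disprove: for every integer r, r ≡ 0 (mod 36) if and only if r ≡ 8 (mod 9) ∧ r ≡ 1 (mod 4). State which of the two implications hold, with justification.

(→) This fails: r = 0 gives 0 ≡ 0 (mod 36) but 0 ≡ 0 (mod 9), so the conjunction on the right does not hold.

(←) This fails: r = 17 satisfies both congruences on the right (17 ≡ 8 mod 9 and 17 ≡ 1 mod 4) yet 17 ≡ 17 (mod 36), not 0.

(⇒) fails and (⇐) fails.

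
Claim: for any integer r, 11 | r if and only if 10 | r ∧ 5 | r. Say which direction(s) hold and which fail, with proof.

Forward direction. This fails: take r = 11. Certainly 11 ∣ 11, but 10 ∤ 11.

Converse. This fails: take r = 10. Both 10 ∣ 10 and 5 ∣ 10, yet 10 is not a multiple of 11 (since 10 = 0·11 + 10), so 11 ∤ 10.

(⇒) fails and (⇐) fails.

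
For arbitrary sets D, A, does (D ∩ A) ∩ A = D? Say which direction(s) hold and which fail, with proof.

Forward inclusion. Let x ∈ (D ∩ A) ∩ A. Then x ∈ D ∩ A, from which x ∈ D.

Reverse inclusion. This inclusion fails. Take D = {1}, A = ∅; then 1 ∈ D but 1 ∉ (D ∩ A) ∩ A.

Only the forward inclusion holds.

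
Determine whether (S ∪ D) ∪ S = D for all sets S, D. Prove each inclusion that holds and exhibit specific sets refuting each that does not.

(⊇) Let x ∈ D. Then either x ∈ D and x ∉ S; or x ∈ S ∩ D. In each case x ∈ (S ∪ D) ∪ S, so D ⊆ (S ∪ D) ∪ S.

(⊆) This inclusion fails. Take S = {1}, D = ∅; then 1 ∈ (S ∪ D) ∪ S but 1 ∉ D.

(⊆) fails; (⊇) holds.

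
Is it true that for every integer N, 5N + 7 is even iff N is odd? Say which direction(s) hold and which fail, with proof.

Equivalent; both directions hold.

(⇒) Suppose 5N + 7 is even. Since 5 is odd, 5N and N have the same parity, so 5N + 7 ≡ N + 7 (mod 2). As 7 is odd, 5N + 7 is even exactly when N is odd. Thus N is odd.

(⇐) Conversely, suppose N is odd; write N = 2j + 1. Then 5N + 7 = 5·(2j + 1) + 7 = 2·5j + 12, which is even.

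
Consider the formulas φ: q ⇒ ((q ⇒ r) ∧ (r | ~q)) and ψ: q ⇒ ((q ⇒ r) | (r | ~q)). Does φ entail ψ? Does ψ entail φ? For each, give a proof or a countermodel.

Equivalent; both directions hold.

(→) Assume the antecedent. If r is true, q ⇒ ((q ⇒ r) | (r | ~q)) reduces to true regardless of the other variables. If r is false, the antecedent forces (r = F, q = F), and q ⇒ ((q ⇒ r) | (r | ~q)) holds there. Either way q ⇒ ((q ⇒ r) | (r | ~q)) holds.

(←) Assume the antecedent. If r is true, q ⇒ ((q ⇒ r) ∧ (r | ~q)) reduces to true regardless of the other variables. If r is false, the antecedent forces (r = F, q = F), and q ⇒ ((q ⇒ r) ∧ (r | ~q)) holds there. Either way q ⇒ ((q ⇒ r) ∧ (r | ~q)) holds.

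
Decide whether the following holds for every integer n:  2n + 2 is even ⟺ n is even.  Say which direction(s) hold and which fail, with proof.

Only the converse holds.

(⟸) Suppose n is even. Since 2 is even, 2n is even for every n, so 2n + 2 has the same parity as 2, which is even. Hence 2n + 2 is even.

(⟹) This fails: take n = 5. Then 2n + 2 = 12, which is even, yet n = 5 is odd, not even.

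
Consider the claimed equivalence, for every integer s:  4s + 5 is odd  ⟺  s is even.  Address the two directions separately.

(⇒) This fails: take s = 1. Then 4s + 5 = 9, which is odd, yet s = 1 is odd, not even.

(⇐) Suppose s is even. Since 4 is even, 4s is even for every s, so 4s + 5 has the same parity as 5, which is odd. Hence 4s + 5 is odd.

The forward direction fails; the converse holds.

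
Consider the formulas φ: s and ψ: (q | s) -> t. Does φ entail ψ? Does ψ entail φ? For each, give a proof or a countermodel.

Neither implication holds.

Forward direction. This fails. Under s = T, t = F, q = F, the left side is true but the right side is false.

Converse. This fails. Under s = F, t = F, q = F, the left side is false but the right side is true.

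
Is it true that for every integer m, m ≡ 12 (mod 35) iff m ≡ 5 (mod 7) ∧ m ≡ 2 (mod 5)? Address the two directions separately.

Both directions hold; the statement is true.

(⟹) Suppose m ≡ 12 (mod 35); write m = 35j + 12. Since 7 ∣ 35, reducing mod 7 gives m ≡ 12 ≡ 5 (mod 7); since 5 ∣ 35, reducing mod 5 gives m ≡ 12 ≡ 2 (mod 5).

(⟸) Conversely, if m ≡ 5 (mod 7) and m ≡ 2 (mod 5), then by the Chinese remainder theorem m ≡ 12 (mod 35). This is exactly m ≡ 12 (mod 35).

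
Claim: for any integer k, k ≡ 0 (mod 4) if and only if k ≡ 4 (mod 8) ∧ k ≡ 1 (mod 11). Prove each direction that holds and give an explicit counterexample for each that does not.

Only the reverse direction holds.

[⇒] This fails: k = 0 gives 0 ≡ 0 (mod 4) but 0 ≡ 0 (mod 8), so the conjunction on the right does not hold.

[⇐] Conversely, if k ≡ 4 (mod 8) and k ≡ 1 (mod 11), then by the Chinese remainder theorem k ≡ 12 (mod 88). Since 12 ≡ 0 (mod 4) and 4 ∣ 88, we get k ≡ 0 (mod 4).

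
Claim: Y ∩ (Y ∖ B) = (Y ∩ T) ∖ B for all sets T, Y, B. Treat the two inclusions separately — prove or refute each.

Only the reverse inclusion holds.

(⟹) This inclusion fails. Take T = ∅, Y = {1}, B = ∅; then 1 ∈ Y ∩ (Y ∖ B) but 1 ∉ (Y ∩ T) ∖ B.

(⟸) Let x ∈ (Y ∩ T) ∖ B. Then x ∈ T ∩ Y and x ∉ B, from which x ∈ Y ∩ (Y ∖ B).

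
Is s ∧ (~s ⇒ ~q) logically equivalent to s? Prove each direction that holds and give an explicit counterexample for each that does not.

Forward direction. Assume the antecedent. If s is true, s reduces to true regardless of the other variables. If s is false, the antecedent cannot hold. Either way s holds.

Converse. Assume the antecedent. If s is true, s ∧ (~s ⇒ ~q) reduces to true regardless of the other variables. If s is false, the antecedent cannot hold. Either way s ∧ (~s ⇒ ~q) holds.

Both directions hold.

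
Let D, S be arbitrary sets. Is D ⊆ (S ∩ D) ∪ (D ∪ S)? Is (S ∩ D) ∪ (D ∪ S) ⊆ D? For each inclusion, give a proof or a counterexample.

Forward inclusion. Let x ∈ D. Then either x ∈ D and x ∉ S; or x ∈ D ∩ S. In each case x ∈ (S ∩ D) ∪ (D ∪ S), so D ⊆ (S ∩ D) ∪ (D ∪ S).

Reverse inclusion. This inclusion fails. Take D = ∅, S = {1}; then 1 ∈ (S ∩ D) ∪ (D ∪ S) but 1 ∉ D.

(⊆) holds; (⊇) fails.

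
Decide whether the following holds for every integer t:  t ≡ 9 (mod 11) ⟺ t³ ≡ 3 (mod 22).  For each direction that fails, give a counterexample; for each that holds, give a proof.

Only the converse holds.

[⇐] The residues r modulo 22 with r³ ≡ 3 (mod 22) are exactly {9}, and each is ≡ 9 (mod 11).

[⇒] This fails: take t = 20. Then 20 ≡ 9 (mod 11), but 20³ = 8000 ≡ 14 (mod 22), not 3.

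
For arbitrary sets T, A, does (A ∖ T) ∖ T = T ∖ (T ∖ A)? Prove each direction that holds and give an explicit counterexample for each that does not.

(⊆) fails and (⊇) fails.

(⟹) This inclusion fails. Take T = ∅, A = {1}; then 1 ∈ (A ∖ T) ∖ T but 1 ∉ T ∖ (T ∖ A).

(⟸) This inclusion fails. Take T = {1}, A = {1}; then 1 ∈ T ∖ (T ∖ A) but 1 ∉ (A ∖ T) ∖ T.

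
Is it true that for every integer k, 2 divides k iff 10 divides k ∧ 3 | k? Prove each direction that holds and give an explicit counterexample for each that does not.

[⇒] This fails: take k = 2. Certainly 2 ∣ 2, but 10 ∤ 2.

[⇐] Suppose 10 ∣ k and 3 ∣ k. Any common multiple of 10 and 3 is a multiple of their lcm; here gcd(10, 3) = 1, so lcm(10, 3) = 10·3 = 30, so 30 ∣ k. Since 2 ∣ 30, it follows that 2 ∣ k.

Only the reverse direction holds.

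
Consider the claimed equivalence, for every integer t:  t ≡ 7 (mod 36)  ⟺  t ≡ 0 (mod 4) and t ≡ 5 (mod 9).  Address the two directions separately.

(→) This fails: t = 7 gives 7 ≡ 7 (mod 36) but 7 ≡ 3 (mod 4), so the conjunction on the right does not hold.

(←) This fails: t = 32 satisfies both congruences on the right (32 ≡ 0 mod 4 and 32 ≡ 5 mod 9) yet 32 ≡ 32 (mod 36), not 7.

Both directions fail.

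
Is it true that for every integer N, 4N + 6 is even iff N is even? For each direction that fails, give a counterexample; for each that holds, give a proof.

[⇒] This fails: take N = 5. Then 4N + 6 = 26, which is even, yet N = 5 is odd, not even.

[⇐] Suppose N is even. Since 4 is even, 4N is even for every N, so 4N + 6 has the same parity as 6, which is even. Hence 4N + 6 is even.

Only the reverse direction holds.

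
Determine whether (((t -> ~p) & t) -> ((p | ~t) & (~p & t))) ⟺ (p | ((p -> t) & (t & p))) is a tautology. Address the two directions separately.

The forward direction fails; the converse holds.

(⇒) This fails. Under p = F, t = F, the left side is true but the right side is false.

(⇐) Assume the antecedent. If p is true, the consequent reduces to true regardless of the other variables. If p is false, the antecedent cannot hold. Either way the consequent holds.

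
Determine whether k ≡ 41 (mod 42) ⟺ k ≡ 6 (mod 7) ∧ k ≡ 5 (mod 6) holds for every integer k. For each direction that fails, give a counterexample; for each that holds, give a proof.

Forward direction. Suppose k ≡ 41 (mod 42); write k = 42j + 41. Since 7 ∣ 42, reducing mod 7 gives k ≡ 41 ≡ 6 (mod 7); since 6 ∣ 42, reducing mod 6 gives k ≡ 41 ≡ 5 (mod 6).

Converse. If k ≡ 6 (mod 7) and k ≡ 5 (mod 6), then by the Chinese remainder theorem k ≡ 41 (mod 42). This is exactly k ≡ 41 (mod 42).

Equivalent; both directions hold.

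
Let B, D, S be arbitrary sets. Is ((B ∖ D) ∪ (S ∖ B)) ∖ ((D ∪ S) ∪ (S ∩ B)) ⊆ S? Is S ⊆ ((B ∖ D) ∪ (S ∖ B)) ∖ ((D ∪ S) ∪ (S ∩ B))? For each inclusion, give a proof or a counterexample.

Both inclusions fail.

Forward inclusion. This inclusion fails. Take B = {1}, D = ∅, S = ∅; then 1 ∈ ((B ∖ D) ∪ (S ∖ B)) ∖ ((D ∪ S) ∪ (S ∩ B)) but 1 ∉ S.

Reverse inclusion. This inclusion fails. Take B = ∅, D = ∅, S = {1}; then 1 ∈ S but 1 ∉ ((B ∖ D) ∪ (S ∖ B)) ∖ ((D ∪ S) ∪ (S ∩ B)).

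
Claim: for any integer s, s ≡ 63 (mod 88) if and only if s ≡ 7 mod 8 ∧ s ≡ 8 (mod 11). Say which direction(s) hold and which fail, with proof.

Both implications hold.

(→) Suppose s ≡ 63 (mod 88); write s = 88j + 63. Since 8 ∣ 88, reducing mod 8 gives s ≡ 63 ≡ 7 (mod 8); since 11 ∣ 88, reducing mod 11 gives s ≡ 63 ≡ 8 (mod 11).

(←) Conversely, if s ≡ 7 (mod 8) and s ≡ 8 (mod 11), then by the Chinese remainder theorem s ≡ 63 (mod 88). This is exactly s ≡ 63 (mod 88).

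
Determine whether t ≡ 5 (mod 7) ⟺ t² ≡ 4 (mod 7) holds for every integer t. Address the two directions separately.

Only the forward implication holds.

(→) Suppose t ≡ 5 (mod 7). Write t = 7j + 5. Then (7j + 5)² = 49j² + 70j + 25 = 7(7j² + 10j + 3) + 4, so t² ≡ 4 (mod 7).

(←) This fails: take t = 2. Then 2² = 4 ≡ 4 (mod 7), yet 2 ≡ 2 (mod 7), not 5.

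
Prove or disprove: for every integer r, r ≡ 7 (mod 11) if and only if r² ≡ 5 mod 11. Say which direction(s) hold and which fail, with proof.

Only the forward direction holds.

(⟹) Suppose r ≡ 7 (mod 11). Write r = 11j + 7. Then (11j + 7)² = 121j² + 154j + 49 = 11(11j² + 14j + 4) + 5, so r² ≡ 5 (mod 11).

(⟸) This fails: take r = 4. Then 4² = 16 ≡ 5 (mod 11), yet 4 ≡ 4 (mod 11), not 7.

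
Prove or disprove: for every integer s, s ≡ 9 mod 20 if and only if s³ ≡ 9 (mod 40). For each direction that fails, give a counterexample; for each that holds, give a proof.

Only the converse holds.

[⇐] The residues r modulo 40 with r³ ≡ 9 (mod 40) are exactly {9}, and each is ≡ 9 (mod 20).

[⇒] This fails: take s = 29. Then 29 ≡ 9 (mod 20), but 29³ = 24389 ≡ 29 (mod 40), not 9.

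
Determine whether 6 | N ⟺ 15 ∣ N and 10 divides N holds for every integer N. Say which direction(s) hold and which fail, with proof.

Not equivalent: only (⇐) holds.

Converse. Suppose 15 ∣ N and 10 ∣ N. Any common multiple of 15 and 10 is a multiple of their lcm; here lcm(15, 10) = 15·10/gcd(15, 10) = 150/5 = 30, so 30 ∣ N. Since 6 ∣ 30, it follows that 6 ∣ N.

Forward direction. This fails: take N = 6. Certainly 6 ∣ 6, but 15 ∤ 6.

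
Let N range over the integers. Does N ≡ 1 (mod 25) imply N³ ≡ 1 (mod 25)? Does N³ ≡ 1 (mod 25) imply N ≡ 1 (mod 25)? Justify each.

[⇐] Suppose N³ ≡ 1 (mod 25). The only residue r in {0, …, 24} with r³ ≡ 1 (mod 25) is r = 1, so N ≡ 1 (mod 25).

[⇒] Suppose N ≡ 1 (mod 25). Write N = 25j + 1. Then (25j + 1)³ = 15625j³ + 1875j² + 75j + 1 = 25(625j³ + 75j² + 3j) + 1, so N³ ≡ 1 (mod 25).

Equivalent; both directions hold.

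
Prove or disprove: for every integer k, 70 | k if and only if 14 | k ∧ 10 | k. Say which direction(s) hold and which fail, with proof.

(⇒) If 70 ∣ k, write k = 70q. Since 70 = 5·14, k = 14·(5q), so 14 ∣ k; and since 70 = 7·10, k = 10·(7q), so 10 ∣ k.

(⇐) Suppose 14 ∣ k and 10 ∣ k. Any common multiple of 14 and 10 is a multiple of their lcm; here lcm(14, 10) = 14·10/gcd(14, 10) = 140/2 = 70, so 70 ∣ k.

Both directions hold; the statement is true.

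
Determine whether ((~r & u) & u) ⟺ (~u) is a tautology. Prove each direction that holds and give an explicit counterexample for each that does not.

(→) This fails. Under u = T, r = F, the left side is true but the right side is false.

(←) This fails. Under u = F, r = F, the left side is false but the right side is true.

Both directions fail.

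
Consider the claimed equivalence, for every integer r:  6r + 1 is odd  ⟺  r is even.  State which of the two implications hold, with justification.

(⇒) This fails: take r = 7. Then 6r + 1 = 43, which is odd, yet r = 7 is odd, not even.

(⇐) Suppose r is even. Since 6 is even, 6r is even for every r, so 6r + 1 has the same parity as 1, which is odd. Hence 6r + 1 is odd.

(⇒) fails; (⇐) holds.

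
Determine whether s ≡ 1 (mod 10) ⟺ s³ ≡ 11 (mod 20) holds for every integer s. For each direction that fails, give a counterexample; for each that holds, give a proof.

Forward direction. This fails: take s = 1. Then 1 ≡ 1 (mod 10), but 1³ = 1 ≡ 1 (mod 20), not 11.

Converse. The residues r modulo 20 with r³ ≡ 11 (mod 20) are exactly {11}, and each is ≡ 1 (mod 10).

Only the reverse direction holds.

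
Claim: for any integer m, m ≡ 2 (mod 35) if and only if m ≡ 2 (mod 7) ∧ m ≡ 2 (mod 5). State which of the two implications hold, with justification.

(⇐) If m ≡ 2 (mod 7) and m ≡ 2 (mod 5), then by the Chinese remainder theorem m ≡ 2 (mod 35). This is exactly m ≡ 2 (mod 35).

(⇒) Suppose m ≡ 2 (mod 35); write m = 35j + 2. Since 7 ∣ 35, reducing mod 7 gives m ≡ 2 (mod 7); since 5 ∣ 35, reducing mod 5 gives m ≡ 2 (mod 5).

Both implications hold.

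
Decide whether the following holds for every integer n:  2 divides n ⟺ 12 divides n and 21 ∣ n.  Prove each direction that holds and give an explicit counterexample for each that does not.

Forward direction. This fails: take n = 2. Certainly 2 ∣ 2, but 12 ∤ 2.

Converse. Suppose 12 ∣ n and 21 ∣ n. Any common multiple of 12 and 21 is a multiple of their lcm; here lcm(12, 21) = 12·21/gcd(12, 21) = 252/3 = 84, so 84 ∣ n. Since 2 ∣ 84, it follows that 2 ∣ n.

(⇒) fails; (⇐) holds.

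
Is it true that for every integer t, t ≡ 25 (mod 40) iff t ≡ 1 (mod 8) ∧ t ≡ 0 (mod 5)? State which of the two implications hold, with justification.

Both directions hold; the statement is true.

Converse. If t ≡ 1 (mod 8) and t ≡ 0 (mod 5), then by the Chinese remainder theorem t ≡ 25 (mod 40). This is exactly t ≡ 25 (mod 40).

Forward direction. Suppose t ≡ 25 (mod 40); write t = 40j + 25. Since 8 ∣ 40, reducing mod 8 gives t ≡ 25 ≡ 1 (mod 8); since 5 ∣ 40, reducing mod 5 gives t ≡ 25 ≡ 0 (mod 5).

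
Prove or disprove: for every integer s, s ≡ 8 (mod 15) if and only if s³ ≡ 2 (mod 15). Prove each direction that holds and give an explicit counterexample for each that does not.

(⇐) Suppose s³ ≡ 2 (mod 15). The only residue r in {0, …, 14} with r³ ≡ 2 (mod 15) is r = 8, so s ≡ 8 (mod 15).

(⇒) Suppose s ≡ 8 (mod 15). Write s = 15j + 8. Then (15j + 8)³ = 3375j³ + 5400j² + 2880j + 512 = 15(225j³ + 360j² + 192j + 34) + 2, so s³ ≡ 2 (mod 15).

Both directions hold.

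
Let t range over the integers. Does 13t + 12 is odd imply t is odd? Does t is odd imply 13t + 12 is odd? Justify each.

Both directions hold; the statement is true.

Forward direction. Suppose 13t + 12 is odd. Since 13 is odd, 13t and t have the same parity, so 13t + 12 ≡ t + 12 (mod 2). As 12 is even, 13t + 12 is odd exactly when t is odd. Thus t is odd.

Converse. Suppose t is odd; write t = 2j + 1. Then 13t + 12 = 13·(2j + 1) + 12 = 2·13j + 25, which is odd.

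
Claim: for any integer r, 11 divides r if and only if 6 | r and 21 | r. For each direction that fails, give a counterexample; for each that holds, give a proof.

Forward direction. This fails: take r = 11. Certainly 11 ∣ 11, but 6 ∤ 11.

Converse. This fails: take r = 42. Both 6 ∣ 42 and 21 ∣ 42, yet 42 is not a multiple of 11 (since 42 = 3·11 + 9), so 11 ∤ 42.

Both directions fail.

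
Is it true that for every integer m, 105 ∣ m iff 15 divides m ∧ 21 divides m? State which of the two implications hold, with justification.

The biconditional holds.

(⇒) If 105 ∣ m, write m = 105q. Since 105 = 7·15, m = 15·(7q), so 15 ∣ m; and since 105 = 5·21, m = 21·(5q), so 21 ∣ m.

(⇐) Suppose 15 ∣ m and 21 ∣ m. Any common multiple of 15 and 21 is a multiple of their lcm; here lcm(15, 21) = 15·21/gcd(15, 21) = 315/3 = 105, so 105 ∣ m.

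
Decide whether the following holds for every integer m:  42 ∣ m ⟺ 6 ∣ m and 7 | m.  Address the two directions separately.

Both implications hold.

(⟸) Suppose 6 ∣ m and 7 ∣ m. Any common multiple of 6 and 7 is a multiple of their lcm; here gcd(6, 7) = 1, so lcm(6, 7) = 6·7 = 42, so 42 ∣ m.

(⟹) If 42 ∣ m, write m = 42q. Since 42 = 7·6, m = 6·(7q), so 6 ∣ m; and since 42 = 6·7, m = 7·(6q), so 7 ∣ m.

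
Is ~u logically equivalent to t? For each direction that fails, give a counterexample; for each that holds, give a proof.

Neither implication holds.

[⇒] This fails. Under u = F, t = F, the left side is true but the right side is false.

[⇐] This fails. Under u = T, t = T, the left side is false but the right side is true.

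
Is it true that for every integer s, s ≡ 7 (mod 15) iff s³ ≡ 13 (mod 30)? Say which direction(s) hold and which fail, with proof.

Forward direction. This fails: take s = 22. Then 22 ≡ 7 (mod 15), but 22³ = 10648 ≡ 28 (mod 30), not 13.

Converse. The residues r modulo 30 with r³ ≡ 13 (mod 30) are exactly {7}, and each is ≡ 7 (mod 15).

Only the converse holds.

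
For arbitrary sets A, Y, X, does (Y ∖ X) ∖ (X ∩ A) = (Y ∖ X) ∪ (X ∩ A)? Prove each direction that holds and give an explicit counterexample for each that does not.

Only the forward inclusion holds.

(⊆) Let x ∈ (Y ∖ X) ∖ (X ∩ A). Then either x ∈ Y and x ∉ A, X; or x ∈ A ∩ Y and x ∉ X. In each case x ∈ (Y ∖ X) ∪ (X ∩ A), so (Y ∖ X) ∖ (X ∩ A) ⊆ (Y ∖ X) ∪ (X ∩ A).

(⊇) This inclusion fails. Take A = {1}, Y = ∅, X = {1}; then 1 ∈ (Y ∖ X) ∪ (X ∩ A) but 1 ∉ (Y ∖ X) ∖ (X ∩ A).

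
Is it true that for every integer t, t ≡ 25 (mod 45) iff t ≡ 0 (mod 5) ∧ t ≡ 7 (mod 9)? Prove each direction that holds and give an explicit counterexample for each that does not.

Forward direction. Suppose t ≡ 25 (mod 45); write t = 45j + 25. Since 5 ∣ 45, reducing mod 5 gives t ≡ 25 ≡ 0 (mod 5); since 9 ∣ 45, reducing mod 9 gives t ≡ 25 ≡ 7 (mod 9).

Converse. If t ≡ 0 (mod 5) and t ≡ 7 (mod 9), then by the Chinese remainder theorem t ≡ 25 (mod 45). This is exactly t ≡ 25 (mod 45).

Both directions hold.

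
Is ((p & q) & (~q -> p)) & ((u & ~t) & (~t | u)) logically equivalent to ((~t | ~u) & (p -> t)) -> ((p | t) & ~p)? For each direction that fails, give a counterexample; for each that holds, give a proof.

Only the forward direction holds.

Forward direction. Assume the antecedent. If q is true, the antecedent forces (q = T, u = T, p = T, t = F), and the consequent holds there. If q is false, the antecedent cannot hold. Either way the consequent holds.

Converse. This fails. Under q = F, u = F, p = T, t = F, the left side is false but the right side is true.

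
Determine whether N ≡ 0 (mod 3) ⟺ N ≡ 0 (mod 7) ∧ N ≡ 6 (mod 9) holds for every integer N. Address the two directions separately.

Not equivalent: only (⇐) holds.

Forward direction. This fails: N = 0 gives 0 ≡ 0 (mod 3) but 0 ≡ 0 (mod 9), so the conjunction on the right does not hold.

Converse. If N ≡ 0 (mod 7) and N ≡ 6 (mod 9), then by the Chinese remainder theorem N ≡ 42 (mod 63). Since 42 ≡ 0 (mod 3) and 3 ∣ 63, we get N ≡ 0 (mod 3).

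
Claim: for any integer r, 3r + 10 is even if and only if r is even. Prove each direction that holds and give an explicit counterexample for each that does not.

Equivalent; both directions hold.

(⟹) Suppose 3r + 10 is even. Since 3 is odd, 3r and r have the same parity, so 3r + 10 ≡ r + 10 (mod 2). As 10 is even, 3r + 10 is even exactly when r is even. Thus r is even.

(⟸) Conversely, suppose r is even; write r = 2j. Then 3r + 10 = 3·(2j) + 10 = 2·3j + 10, which is even.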